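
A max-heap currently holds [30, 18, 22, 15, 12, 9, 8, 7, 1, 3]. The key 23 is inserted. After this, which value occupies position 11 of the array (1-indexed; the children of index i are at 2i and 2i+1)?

append 23 at index 11 → [30, 18, 22, 15, 12, 9, 8, 7, 1, 3, 23]
23 > parent 12 at index 5, swap → [30, 18, 22, 15, 23, 9, 8, 7, 1, 3, 12]
23 > parent 18 at index 2, swap → [30, 23, 22, 15, 18, 9, 8, 7, 1, 3, 12]
resulting array: [30, 23, 22, 15, 18, 9, 8, 7, 1, 3, 12]

12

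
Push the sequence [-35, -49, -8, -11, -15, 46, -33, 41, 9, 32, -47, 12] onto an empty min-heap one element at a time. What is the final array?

Insert -35:
  append -35 at index 0 → [-35] (no swap needed)
Insert -49:
  append -49 at index 1 → [-35, -49]
  -49 < parent -35 at index 0, swap → [-49, -35]
Insert -8:
  append -8 at index 2 → [-49, -35, -8] (no swap needed)
Insert -11:
  append -11 at index 3 → [-49, -35, -8, -11] (no swap needed)
Insert -15:
  append -15 at index 4 → [-49, -35, -8, -11, -15] (no swap needed)
Insert 46:
  append 46 at index 5 → [-49, -35, -8, -11, -15, 46] (no swap needed)
Insert -33:
  append -33 at index 6 → [-49, -35, -8, -11, -15, 46, -33]
  -33 < parent -8 at index 2, swap → [-49, -35, -33, -11, -15, 46, -8]
Insert 41:
  append 41 at index 7 → [-49, -35, -33, -11, -15, 46, -8, 41] (no swap needed)
Insert 9:
  append 9 at index 8 → [-49, -35, -33, -11, -15, 46, -8, 41, 9] (no swap needed)
Insert 32:
  append 32 at index 9 → [-49, -35, -33, -11, -15, 46, -8, 41, 9, 32] (no swap needed)
Insert -47:
  append -47 at index 10 → [-49, -35, -33, -11, -15, 46, -8, 41, 9, 32, -47]
  -47 < parent -15 at index 4, swap → [-49, -35, -33, -11, -47, 46, -8, 41, 9, 32, -15]
  -47 < parent -35 at index 1, swap → [-49, -47, -33, -11, -35, 46, -8, 41, 9, 32, -15]
Insert 12:
  append 12 at index 11 → [-49, -47, -33, -11, -35, 46, -8, 41, 9, 32, -15, 12]
  12 < parent 46 at index 5, swap → [-49, -47, -33, -11, -35, 12, -8, 41, 9, 32, -15, 46]

[-49, -47, -33, -11, -35, 12, -8, 41, 9, 32, -15, 46]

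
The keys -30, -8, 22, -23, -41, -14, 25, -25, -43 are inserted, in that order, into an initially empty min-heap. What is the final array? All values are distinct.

Insert -30:
  append -30 at index 0 → [-30] (no swap needed)
Insert -8:
  append -8 at index 1 → [-30, -8] (no swap needed)
Insert 22:
  append 22 at index 2 → [-30, -8, 22] (no swap needed)
Insert -23:
  append -23 at index 3 → [-30, -8, 22, -23]
  -23 < parent -8 at index 1, swap → [-30, -23, 22, -8]
Insert -41:
  append -41 at index 4 → [-30, -23, 22, -8, -41]
  -41 < parent -23 at index 1, swap → [-30, -41, 22, -8, -23]
  -41 < parent -30 at index 0, swap → [-41, -30, 22, -8, -23]
Insert -14:
  append -14 at index 5 → [-41, -30, 22, -8, -23, -14]
  -14 < parent 22 at index 2, swap → [-41, -30, -14, -8, -23, 22]
Insert 25:
  append 25 at index 6 → [-41, -30, -14, -8, -23, 22, 25] (no swap needed)
Insert -25:
  append -25 at index 7 → [-41, -30, -14, -8, -23, 22, 25, -25]
  -25 < parent -8 at index 3, swap → [-41, -30, -14, -25, -23, 22, 25, -8]
Insert -43:
  append -43 at index 8 → [-41, -30, -14, -25, -23, 22, 25, -8, -43]
  -43 < parent -25 at index 3, swap → [-41, -30, -14, -43, -23, 22, 25, -8, -25]
  -43 < parent -30 at index 1, swap → [-41, -43, -14, -30, -23, 22, 25, -8, -25]
  -43 < parent -41 at index 0, swap → [-43, -41, -14, -30, -23, 22, 25, -8, -25]

[-43, -41, -14, -30, -23, 22, 25, -8, -25]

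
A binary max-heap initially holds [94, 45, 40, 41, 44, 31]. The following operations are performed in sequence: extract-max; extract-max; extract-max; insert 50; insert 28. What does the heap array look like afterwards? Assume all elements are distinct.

extract-max → returns 94:
  remove root 94; move last element 31 to root → [31, 45, 40, 41, 44]
  31 vs larger child 45 at index 1, swap → [45, 31, 40, 41, 44]
  31 vs larger child 44 at index 4, swap → [45, 44, 40, 41, 31]
extract-max → returns 45:
  remove root 45; move last element 31 to root → [31, 44, 40, 41]
  31 vs larger child 44 at index 1, swap → [44, 31, 40, 41]
  31 vs only child 41 at index 3, swap → [44, 41, 40, 31]
extract-max → returns 44:
  remove root 44; move last element 31 to root → [31, 41, 40]
  31 vs larger child 41 at index 1, swap → [41, 31, 40]
insert 50:
  append 50 at index 3 → [41, 31, 40, 50]
  50 > parent 31 at index 1, swap → [41, 50, 40, 31]
  50 > parent 41 at index 0, swap → [50, 41, 40, 31]
insert 28:
  append 28 at index 4 → [50, 41, 40, 31, 28] (no swap needed)

[50, 41, 40, 31, 28]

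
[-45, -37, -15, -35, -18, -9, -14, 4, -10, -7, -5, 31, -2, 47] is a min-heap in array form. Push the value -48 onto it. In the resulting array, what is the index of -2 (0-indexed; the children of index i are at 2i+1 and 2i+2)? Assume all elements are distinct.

append -48 at index 14 → [-45, -37, -15, -35, -18, -9, -14, 4, -10, -7, -5, 31, -2, 47, -48]
-48 < parent -14 at index 6, swap → [-45, -37, -15, -35, -18, -9, -48, 4, -10, -7, -5, 31, -2, 47, -14]
-48 < parent -15 at index 2, swap → [-45, -37, -48, -35, -18, -9, -15, 4, -10, -7, -5, 31, -2, 47, -14]
-48 < parent -45 at index 0, swap → [-48, -37, -45, -35, -18, -9, -15, 4, -10, -7, -5, 31, -2, 47, -14]
resulting array: [-48, -37, -45, -35, -18, -9, -15, 4, -10, -7, -5, 31, -2, 47, -14]

12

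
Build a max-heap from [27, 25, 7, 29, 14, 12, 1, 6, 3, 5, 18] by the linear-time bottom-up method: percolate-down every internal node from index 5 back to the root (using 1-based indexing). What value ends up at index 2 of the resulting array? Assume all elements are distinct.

27

sift down from index 5:
  14 vs larger child 18 at index 11, swap → [27, 25, 7, 29, 18, 12, 1, 6, 3, 5, 14]
sift down from index 4: already satisfies heap property
sift down from index 3:
  7 vs larger child 12 at index 6, swap → [27, 25, 12, 29, 18, 7, 1, 6, 3, 5, 14]
sift down from index 2:
  25 vs larger child 29 at index 4, swap → [27, 29, 12, 25, 18, 7, 1, 6, 3, 5, 14]
sift down from index 1:
  27 vs larger child 29 at index 2, swap → [29, 27, 12, 25, 18, 7, 1, 6, 3, 5, 14]
resulting array: [29, 27, 12, 25, 18, 7, 1, 6, 3, 5, 14]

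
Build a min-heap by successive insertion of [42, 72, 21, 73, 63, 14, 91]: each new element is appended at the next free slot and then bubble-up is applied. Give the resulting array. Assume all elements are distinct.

[14, 63, 21, 73, 72, 42, 91]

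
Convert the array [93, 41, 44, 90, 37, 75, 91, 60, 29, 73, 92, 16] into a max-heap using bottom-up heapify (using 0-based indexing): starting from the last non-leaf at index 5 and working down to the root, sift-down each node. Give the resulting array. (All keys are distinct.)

[93, 92, 91, 90, 73, 75, 44, 60, 29, 41, 37, 16]

sift down from index 5: already satisfies heap property
sift down from index 4:
  37 vs larger child 92 at index 10, swap → [93, 41, 44, 90, 92, 75, 91, 60, 29, 73, 37, 16]
sift down from index 3: already satisfies heap property
sift down from index 2:
  44 vs larger child 91 at index 6, swap → [93, 41, 91, 90, 92, 75, 44, 60, 29, 73, 37, 16]
sift down from index 1:
  41 vs larger child 92 at index 4, swap → [93, 92, 91, 90, 41, 75, 44, 60, 29, 73, 37, 16]
  41 vs larger child 73 at index 9, swap → [93, 92, 91, 90, 73, 75, 44, 60, 29, 41, 37, 16]
sift down from index 0: already satisfies heap property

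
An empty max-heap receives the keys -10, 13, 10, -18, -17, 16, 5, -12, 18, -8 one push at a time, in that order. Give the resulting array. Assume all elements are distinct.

[18, 16, 13, -10, -8, 10, 5, -18, -12, -17]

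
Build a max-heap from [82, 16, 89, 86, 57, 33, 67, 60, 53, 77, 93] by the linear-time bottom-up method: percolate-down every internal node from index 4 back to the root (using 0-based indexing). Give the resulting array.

[93, 86, 89, 82, 77, 33, 67, 60, 53, 16, 57]

sift down from index 4:
  57 vs larger child 93 at index 10, swap → [82, 16, 89, 86, 93, 33, 67, 60, 53, 77, 57]
sift down from index 3: already satisfies heap property
sift down from index 2: already satisfies heap property
sift down from index 1:
  16 vs larger child 93 at index 4, swap → [82, 93, 89, 86, 16, 33, 67, 60, 53, 77, 57]
  16 vs larger child 77 at index 9, swap → [82, 93, 89, 86, 77, 33, 67, 60, 53, 16, 57]
sift down from index 0:
  82 vs larger child 93 at index 1, swap → [93, 82, 89, 86, 77, 33, 67, 60, 53, 16, 57]
  82 vs larger child 86 at index 3, swap → [93, 86, 89, 82, 77, 33, 67, 60, 53, 16, 57]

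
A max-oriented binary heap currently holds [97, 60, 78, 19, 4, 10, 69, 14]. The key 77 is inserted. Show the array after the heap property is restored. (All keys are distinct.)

append 77 at index 8 → [97, 60, 78, 19, 4, 10, 69, 14, 77]
77 > parent 19 at index 3, swap → [97, 60, 78, 77, 4, 10, 69, 14, 19]
77 > parent 60 at index 1, swap → [97, 77, 78, 60, 4, 10, 69, 14, 19]

[97, 77, 78, 60, 4, 10, 69, 14, 19]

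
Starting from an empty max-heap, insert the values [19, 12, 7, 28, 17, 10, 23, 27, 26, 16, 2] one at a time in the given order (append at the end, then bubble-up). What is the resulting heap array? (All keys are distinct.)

[28, 27, 23, 26, 17, 7, 10, 12, 19, 16, 2]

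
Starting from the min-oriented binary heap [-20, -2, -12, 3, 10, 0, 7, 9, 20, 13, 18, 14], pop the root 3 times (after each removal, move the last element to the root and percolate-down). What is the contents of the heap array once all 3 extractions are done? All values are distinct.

[0, 3, 7, 9, 10, 14, 13, 18, 20]

extract-min #1 returns -20:
  remove root -20; move last element 14 to root → [14, -2, -12, 3, 10, 0, 7, 9, 20, 13, 18]
  14 vs smaller child -12 at index 2, swap → [-12, -2, 14, 3, 10, 0, 7, 9, 20, 13, 18]
  14 vs smaller child 0 at index 5, swap → [-12, -2, 0, 3, 10, 14, 7, 9, 20, 13, 18]
extract-min #2 returns -12:
  remove root -12; move last element 18 to root → [18, -2, 0, 3, 10, 14, 7, 9, 20, 13]
  18 vs smaller child -2 at index 1, swap → [-2, 18, 0, 3, 10, 14, 7, 9, 20, 13]
  18 vs smaller child 3 at index 3, swap → [-2, 3, 0, 18, 10, 14, 7, 9, 20, 13]
  18 vs smaller child 9 at index 7, swap → [-2, 3, 0, 9, 10, 14, 7, 18, 20, 13]
extract-min #3 returns -2:
  remove root -2; move last element 13 to root → [13, 3, 0, 9, 10, 14, 7, 18, 20]
  13 vs smaller child 0 at index 2, swap → [0, 3, 13, 9, 10, 14, 7, 18, 20]
  13 vs smaller child 7 at index 6, swap → [0, 3, 7, 9, 10, 14, 13, 18, 20]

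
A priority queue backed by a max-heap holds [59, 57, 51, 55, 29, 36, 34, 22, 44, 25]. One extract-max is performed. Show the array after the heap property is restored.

[57, 55, 51, 44, 29, 36, 34, 22, 25]

remove root 59; move last element 25 to root → [25, 57, 51, 55, 29, 36, 34, 22, 44]
25 vs larger child 57 at index 1, swap → [57, 25, 51, 55, 29, 36, 34, 22, 44]
25 vs larger child 55 at index 3, swap → [57, 55, 51, 25, 29, 36, 34, 22, 44]
25 vs larger child 44 at index 8, swap → [57, 55, 51, 44, 29, 36, 34, 22, 25]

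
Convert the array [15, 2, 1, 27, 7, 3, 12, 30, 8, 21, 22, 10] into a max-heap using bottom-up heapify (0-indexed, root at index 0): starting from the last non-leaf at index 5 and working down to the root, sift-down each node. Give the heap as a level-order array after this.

[30, 27, 12, 15, 22, 10, 1, 2, 8, 21, 7, 3]

sift down from index 5:
  3 vs only child 10 at index 11, swap → [15, 2, 1, 27, 7, 10, 12, 30, 8, 21, 22, 3]
sift down from index 4:
  7 vs larger child 22 at index 10, swap → [15, 2, 1, 27, 22, 10, 12, 30, 8, 21, 7, 3]
sift down from index 3:
  27 vs larger child 30 at index 7, swap → [15, 2, 1, 30, 22, 10, 12, 27, 8, 21, 7, 3]
sift down from index 2:
  1 vs larger child 12 at index 6, swap → [15, 2, 12, 30, 22, 10, 1, 27, 8, 21, 7, 3]
sift down from index 1:
  2 vs larger child 30 at index 3, swap → [15, 30, 12, 2, 22, 10, 1, 27, 8, 21, 7, 3]
  2 vs larger child 27 at index 7, swap → [15, 30, 12, 27, 22, 10, 1, 2, 8, 21, 7, 3]
sift down from index 0:
  15 vs larger child 30 at index 1, swap → [30, 15, 12, 27, 22, 10, 1, 2, 8, 21, 7, 3]
  15 vs larger child 27 at index 3, swap → [30, 27, 12, 15, 22, 10, 1, 2, 8, 21, 7, 3]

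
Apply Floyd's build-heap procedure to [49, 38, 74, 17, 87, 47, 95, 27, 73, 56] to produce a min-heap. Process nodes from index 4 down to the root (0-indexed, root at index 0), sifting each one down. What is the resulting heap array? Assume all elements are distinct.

sift down from index 4:
  87 vs only child 56 at index 9, swap → [49, 38, 74, 17, 56, 47, 95, 27, 73, 87]
sift down from index 3: already satisfies heap property
sift down from index 2:
  74 vs smaller child 47 at index 5, swap → [49, 38, 47, 17, 56, 74, 95, 27, 73, 87]
sift down from index 1:
  38 vs smaller child 17 at index 3, swap → [49, 17, 47, 38, 56, 74, 95, 27, 73, 87]
  38 vs smaller child 27 at index 7, swap → [49, 17, 47, 27, 56, 74, 95, 38, 73, 87]
sift down from index 0:
  49 vs smaller child 17 at index 1, swap → [17, 49, 47, 27, 56, 74, 95, 38, 73, 87]
  49 vs smaller child 27 at index 3, swap → [17, 27, 47, 49, 56, 74, 95, 38, 73, 87]
  49 vs smaller child 38 at index 7, swap → [17, 27, 47, 38, 56, 74, 95, 49, 73, 87]

[17, 27, 47, 38, 56, 74, 95, 49, 73, 87]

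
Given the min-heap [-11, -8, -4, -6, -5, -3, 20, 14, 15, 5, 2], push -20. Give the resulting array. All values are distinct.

append -20 at index 11 → [-11, -8, -4, -6, -5, -3, 20, 14, 15, 5, 2, -20]
-20 < parent -3 at index 5, swap → [-11, -8, -4, -6, -5, -20, 20, 14, 15, 5, 2, -3]
-20 < parent -4 at index 2, swap → [-11, -8, -20, -6, -5, -4, 20, 14, 15, 5, 2, -3]
-20 < parent -11 at index 0, swap → [-20, -8, -11, -6, -5, -4, 20, 14, 15, 5, 2, -3]

[-20, -8, -11, -6, -5, -4, 20, 14, 15, 5, 2, -3]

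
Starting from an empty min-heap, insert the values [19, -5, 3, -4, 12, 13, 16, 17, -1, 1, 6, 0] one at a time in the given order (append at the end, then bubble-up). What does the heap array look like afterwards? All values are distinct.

Insert 19:
  append 19 at index 0 → [19] (no swap needed)
Insert -5:
  append -5 at index 1 → [19, -5]
  -5 < parent 19 at index 0, swap → [-5, 19]
Insert 3:
  append 3 at index 2 → [-5, 19, 3] (no swap needed)
Insert -4:
  append -4 at index 3 → [-5, 19, 3, -4]
  -4 < parent 19 at index 1, swap → [-5, -4, 3, 19]
Insert 12:
  append 12 at index 4 → [-5, -4, 3, 19, 12] (no swap needed)
Insert 13:
  append 13 at index 5 → [-5, -4, 3, 19, 12, 13] (no swap needed)
Insert 16:
  append 16 at index 6 → [-5, -4, 3, 19, 12, 13, 16] (no swap needed)
Insert 17:
  append 17 at index 7 → [-5, -4, 3, 19, 12, 13, 16, 17]
  17 < parent 19 at index 3, swap → [-5, -4, 3, 17, 12, 13, 16, 19]
Insert -1:
  append -1 at index 8 → [-5, -4, 3, 17, 12, 13, 16, 19, -1]
  -1 < parent 17 at index 3, swap → [-5, -4, 3, -1, 12, 13, 16, 19, 17]
Insert 1:
  append 1 at index 9 → [-5, -4, 3, -1, 12, 13, 16, 19, 17, 1]
  1 < parent 12 at index 4, swap → [-5, -4, 3, -1, 1, 13, 16, 19, 17, 12]
Insert 6:
  append 6 at index 10 → [-5, -4, 3, -1, 1, 13, 16, 19, 17, 12, 6] (no swap needed)
Insert 0:
  append 0 at index 11 → [-5, -4, 3, -1, 1, 13, 16, 19, 17, 12, 6, 0]
  0 < parent 13 at index 5, swap → [-5, -4, 3, -1, 1, 0, 16, 19, 17, 12, 6, 13]
  0 < parent 3 at index 2, swap → [-5, -4, 0, -1, 1, 3, 16, 19, 17, 12, 6, 13]

[-5, -4, 0, -1, 1, 3, 16, 19, 17, 12, 6, 13]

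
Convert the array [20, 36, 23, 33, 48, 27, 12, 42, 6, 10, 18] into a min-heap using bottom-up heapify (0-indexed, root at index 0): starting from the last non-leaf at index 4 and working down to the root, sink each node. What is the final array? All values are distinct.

sift down from index 4:
  48 vs smaller child 10 at index 9, swap → [20, 36, 23, 33, 10, 27, 12, 42, 6, 48, 18]
sift down from index 3:
  33 vs smaller child 6 at index 8, swap → [20, 36, 23, 6, 10, 27, 12, 42, 33, 48, 18]
sift down from index 2:
  23 vs smaller child 12 at index 6, swap → [20, 36, 12, 6, 10, 27, 23, 42, 33, 48, 18]
sift down from index 1:
  36 vs smaller child 6 at index 3, swap → [20, 6, 12, 36, 10, 27, 23, 42, 33, 48, 18]
  36 vs smaller child 33 at index 8, swap → [20, 6, 12, 33, 10, 27, 23, 42, 36, 48, 18]
sift down from index 0:
  20 vs smaller child 6 at index 1, swap → [6, 20, 12, 33, 10, 27, 23, 42, 36, 48, 18]
  20 vs smaller child 10 at index 4, swap → [6, 10, 12, 33, 20, 27, 23, 42, 36, 48, 18]
  20 vs smaller child 18 at index 10, swap → [6, 10, 12, 33, 18, 27, 23, 42, 36, 48, 20]

[6, 10, 12, 33, 18, 27, 23, 42, 36, 48, 20]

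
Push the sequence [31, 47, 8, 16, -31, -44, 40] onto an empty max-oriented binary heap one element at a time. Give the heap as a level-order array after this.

[47, 31, 40, 16, -31, -44, 8]

Insert 31:
  append 31 at index 0 → [31] (no swap needed)
Insert 47:
  append 47 at index 1 → [31, 47]
  47 > parent 31 at index 0, swap → [47, 31]
Insert 8:
  append 8 at index 2 → [47, 31, 8] (no swap needed)
Insert 16:
  append 16 at index 3 → [47, 31, 8, 16] (no swap needed)
Insert -31:
  append -31 at index 4 → [47, 31, 8, 16, -31] (no swap needed)
Insert -44:
  append -44 at index 5 → [47, 31, 8, 16, -31, -44] (no swap needed)
Insert 40:
  append 40 at index 6 → [47, 31, 8, 16, -31, -44, 40]
  40 > parent 8 at index 2, swap → [47, 31, 40, 16, -31, -44, 8]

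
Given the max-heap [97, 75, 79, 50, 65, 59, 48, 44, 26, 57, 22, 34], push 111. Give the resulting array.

[111, 75, 97, 50, 65, 79, 48, 44, 26, 57, 22, 34, 59]

append 111 at index 12 → [97, 75, 79, 50, 65, 59, 48, 44, 26, 57, 22, 34, 111]
111 > parent 59 at index 5, swap → [97, 75, 79, 50, 65, 111, 48, 44, 26, 57, 22, 34, 59]
111 > parent 79 at index 2, swap → [97, 75, 111, 50, 65, 79, 48, 44, 26, 57, 22, 34, 59]
111 > parent 97 at index 0, swap → [111, 75, 97, 50, 65, 79, 48, 44, 26, 57, 22, 34, 59]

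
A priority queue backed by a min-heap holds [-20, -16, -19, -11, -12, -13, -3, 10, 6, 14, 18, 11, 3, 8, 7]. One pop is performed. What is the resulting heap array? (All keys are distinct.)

remove root -20; move last element 7 to root → [7, -16, -19, -11, -12, -13, -3, 10, 6, 14, 18, 11, 3, 8]
7 vs smaller child -19 at index 2, swap → [-19, -16, 7, -11, -12, -13, -3, 10, 6, 14, 18, 11, 3, 8]
7 vs smaller child -13 at index 5, swap → [-19, -16, -13, -11, -12, 7, -3, 10, 6, 14, 18, 11, 3, 8]
7 vs smaller child 3 at index 12, swap → [-19, -16, -13, -11, -12, 3, -3, 10, 6, 14, 18, 11, 7, 8]

[-19, -16, -13, -11, -12, 3, -3, 10, 6, 14, 18, 11, 7, 8]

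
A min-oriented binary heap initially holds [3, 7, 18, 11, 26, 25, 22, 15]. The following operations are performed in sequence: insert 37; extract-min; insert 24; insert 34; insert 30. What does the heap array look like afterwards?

[7, 11, 18, 15, 26, 25, 22, 37, 24, 34, 30]

insert 37:
  append 37 at index 8 → [3, 7, 18, 11, 26, 25, 22, 15, 37] (no swap needed)
extract-min → returns 3:
  remove root 3; move last element 37 to root → [37, 7, 18, 11, 26, 25, 22, 15]
  37 vs smaller child 7 at index 1, swap → [7, 37, 18, 11, 26, 25, 22, 15]
  37 vs smaller child 11 at index 3, swap → [7, 11, 18, 37, 26, 25, 22, 15]
  37 vs only child 15 at index 7, swap → [7, 11, 18, 15, 26, 25, 22, 37]
insert 24:
  append 24 at index 8 → [7, 11, 18, 15, 26, 25, 22, 37, 24] (no swap needed)
insert 34:
  append 34 at index 9 → [7, 11, 18, 15, 26, 25, 22, 37, 24, 34] (no swap needed)
insert 30:
  append 30 at index 10 → [7, 11, 18, 15, 26, 25, 22, 37, 24, 34, 30] (no swap needed)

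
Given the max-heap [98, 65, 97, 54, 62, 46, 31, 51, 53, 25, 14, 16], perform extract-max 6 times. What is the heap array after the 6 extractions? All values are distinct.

[51, 31, 46, 14, 25, 16]

extract-max #1 returns 98:
  remove root 98; move last element 16 to root → [16, 65, 97, 54, 62, 46, 31, 51, 53, 25, 14]
  16 vs larger child 97 at index 2, swap → [97, 65, 16, 54, 62, 46, 31, 51, 53, 25, 14]
  16 vs larger child 46 at index 5, swap → [97, 65, 46, 54, 62, 16, 31, 51, 53, 25, 14]
extract-max #2 returns 97:
  remove root 97; move last element 14 to root → [14, 65, 46, 54, 62, 16, 31, 51, 53, 25]
  14 vs larger child 65 at index 1, swap → [65, 14, 46, 54, 62, 16, 31, 51, 53, 25]
  14 vs larger child 62 at index 4, swap → [65, 62, 46, 54, 14, 16, 31, 51, 53, 25]
  14 vs only child 25 at index 9, swap → [65, 62, 46, 54, 25, 16, 31, 51, 53, 14]
extract-max #3 returns 65:
  remove root 65; move last element 14 to root → [14, 62, 46, 54, 25, 16, 31, 51, 53]
  14 vs larger child 62 at index 1, swap → [62, 14, 46, 54, 25, 16, 31, 51, 53]
  14 vs larger child 54 at index 3, swap → [62, 54, 46, 14, 25, 16, 31, 51, 53]
  14 vs larger child 53 at index 8, swap → [62, 54, 46, 53, 25, 16, 31, 51, 14]
extract-max #4 returns 62:
  remove root 62; move last element 14 to root → [14, 54, 46, 53, 25, 16, 31, 51]
  14 vs larger child 54 at index 1, swap → [54, 14, 46, 53, 25, 16, 31, 51]
  14 vs larger child 53 at index 3, swap → [54, 53, 46, 14, 25, 16, 31, 51]
  14 vs only child 51 at index 7, swap → [54, 53, 46, 51, 25, 16, 31, 14]
extract-max #5 returns 54:
  remove root 54; move last element 14 to root → [14, 53, 46, 51, 25, 16, 31]
  14 vs larger child 53 at index 1, swap → [53, 14, 46, 51, 25, 16, 31]
  14 vs larger child 51 at index 3, swap → [53, 51, 46, 14, 25, 16, 31]
extract-max #6 returns 53:
  remove root 53; move last element 31 to root → [31, 51, 46, 14, 25, 16]
  31 vs larger child 51 at index 1, swap → [51, 31, 46, 14, 25, 16]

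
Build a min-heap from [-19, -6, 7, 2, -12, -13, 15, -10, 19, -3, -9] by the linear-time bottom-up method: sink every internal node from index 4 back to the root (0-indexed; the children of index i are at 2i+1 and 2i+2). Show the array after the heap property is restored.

[-19, -12, -13, -10, -9, 7, 15, 2, 19, -3, -6]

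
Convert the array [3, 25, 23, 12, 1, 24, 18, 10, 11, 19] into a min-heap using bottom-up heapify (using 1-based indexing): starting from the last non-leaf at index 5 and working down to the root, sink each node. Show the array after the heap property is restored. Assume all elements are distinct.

sift down from index 5: already satisfies heap property
sift down from index 4:
  12 vs smaller child 10 at index 8, swap → [3, 25, 23, 10, 1, 24, 18, 12, 11, 19]
sift down from index 3:
  23 vs smaller child 18 at index 7, swap → [3, 25, 18, 10, 1, 24, 23, 12, 11, 19]
sift down from index 2:
  25 vs smaller child 1 at index 5, swap → [3, 1, 18, 10, 25, 24, 23, 12, 11, 19]
  25 vs only child 19 at index 10, swap → [3, 1, 18, 10, 19, 24, 23, 12, 11, 25]
sift down from index 1:
  3 vs smaller child 1 at index 2, swap → [1, 3, 18, 10, 19, 24, 23, 12, 11, 25]

[1, 3, 18, 10, 19, 24, 23, 12, 11, 25]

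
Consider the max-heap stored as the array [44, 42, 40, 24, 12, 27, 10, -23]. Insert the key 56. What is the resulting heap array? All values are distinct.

[56, 44, 40, 42, 12, 27, 10, -23, 24]

append 56 at index 8 → [44, 42, 40, 24, 12, 27, 10, -23, 56]
56 > parent 24 at index 3, swap → [44, 42, 40, 56, 12, 27, 10, -23, 24]
56 > parent 42 at index 1, swap → [44, 56, 40, 42, 12, 27, 10, -23, 24]
56 > parent 44 at index 0, swap → [56, 44, 40, 42, 12, 27, 10, -23, 24]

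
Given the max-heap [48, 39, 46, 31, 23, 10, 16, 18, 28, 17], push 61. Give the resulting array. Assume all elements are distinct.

append 61 at index 10 → [48, 39, 46, 31, 23, 10, 16, 18, 28, 17, 61]
61 > parent 23 at index 4, swap → [48, 39, 46, 31, 61, 10, 16, 18, 28, 17, 23]
61 > parent 39 at index 1, swap → [48, 61, 46, 31, 39, 10, 16, 18, 28, 17, 23]
61 > parent 48 at index 0, swap → [61, 48, 46, 31, 39, 10, 16, 18, 28, 17, 23]

[61, 48, 46, 31, 39, 10, 16, 18, 28, 17, 23]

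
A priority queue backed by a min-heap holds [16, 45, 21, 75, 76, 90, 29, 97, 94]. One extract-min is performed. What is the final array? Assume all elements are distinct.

[21, 45, 29, 75, 76, 90, 94, 97]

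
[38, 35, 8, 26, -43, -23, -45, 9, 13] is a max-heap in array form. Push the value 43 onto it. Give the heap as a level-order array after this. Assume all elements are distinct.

append 43 at index 9 → [38, 35, 8, 26, -43, -23, -45, 9, 13, 43]
43 > parent -43 at index 4, swap → [38, 35, 8, 26, 43, -23, -45, 9, 13, -43]
43 > parent 35 at index 1, swap → [38, 43, 8, 26, 35, -23, -45, 9, 13, -43]
43 > parent 38 at index 0, swap → [43, 38, 8, 26, 35, -23, -45, 9, 13, -43]

[43, 38, 8, 26, 35, -23, -45, 9, 13, -43]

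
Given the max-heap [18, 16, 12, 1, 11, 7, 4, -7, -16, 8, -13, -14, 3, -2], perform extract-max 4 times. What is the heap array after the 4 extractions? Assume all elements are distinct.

[8, 1, 7, -7, -2, 3, 4, -13, -16, -14]

extract-max #1 returns 18:
  remove root 18; move last element -2 to root → [-2, 16, 12, 1, 11, 7, 4, -7, -16, 8, -13, -14, 3]
  -2 vs larger child 16 at index 1, swap → [16, -2, 12, 1, 11, 7, 4, -7, -16, 8, -13, -14, 3]
  -2 vs larger child 11 at index 4, swap → [16, 11, 12, 1, -2, 7, 4, -7, -16, 8, -13, -14, 3]
  -2 vs larger child 8 at index 9, swap → [16, 11, 12, 1, 8, 7, 4, -7, -16, -2, -13, -14, 3]
extract-max #2 returns 16:
  remove root 16; move last element 3 to root → [3, 11, 12, 1, 8, 7, 4, -7, -16, -2, -13, -14]
  3 vs larger child 12 at index 2, swap → [12, 11, 3, 1, 8, 7, 4, -7, -16, -2, -13, -14]
  3 vs larger child 7 at index 5, swap → [12, 11, 7, 1, 8, 3, 4, -7, -16, -2, -13, -14]
extract-max #3 returns 12:
  remove root 12; move last element -14 to root → [-14, 11, 7, 1, 8, 3, 4, -7, -16, -2, -13]
  -14 vs larger child 11 at index 1, swap → [11, -14, 7, 1, 8, 3, 4, -7, -16, -2, -13]
  -14 vs larger child 8 at index 4, swap → [11, 8, 7, 1, -14, 3, 4, -7, -16, -2, -13]
  -14 vs larger child -2 at index 9, swap → [11, 8, 7, 1, -2, 3, 4, -7, -16, -14, -13]
extract-max #4 returns 11:
  remove root 11; move last element -13 to root → [-13, 8, 7, 1, -2, 3, 4, -7, -16, -14]
  -13 vs larger child 8 at index 1, swap → [8, -13, 7, 1, -2, 3, 4, -7, -16, -14]
  -13 vs larger child 1 at index 3, swap → [8, 1, 7, -13, -2, 3, 4, -7, -16, -14]
  -13 vs larger child -7 at index 7, swap → [8, 1, 7, -7, -2, 3, 4, -13, -16, -14]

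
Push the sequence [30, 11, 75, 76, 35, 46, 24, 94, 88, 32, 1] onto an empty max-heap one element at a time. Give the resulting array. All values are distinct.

[94, 88, 46, 76, 35, 30, 24, 11, 75, 32, 1]

Insert 30:
  append 30 at index 0 → [30] (no swap needed)
Insert 11:
  append 11 at index 1 → [30, 11] (no swap needed)
Insert 75:
  append 75 at index 2 → [30, 11, 75]
  75 > parent 30 at index 0, swap → [75, 11, 30]
Insert 76:
  append 76 at index 3 → [75, 11, 30, 76]
  76 > parent 11 at index 1, swap → [75, 76, 30, 11]
  76 > parent 75 at index 0, swap → [76, 75, 30, 11]
Insert 35:
  append 35 at index 4 → [76, 75, 30, 11, 35] (no swap needed)
Insert 46:
  append 46 at index 5 → [76, 75, 30, 11, 35, 46]
  46 > parent 30 at index 2, swap → [76, 75, 46, 11, 35, 30]
Insert 24:
  append 24 at index 6 → [76, 75, 46, 11, 35, 30, 24] (no swap needed)
Insert 94:
  append 94 at index 7 → [76, 75, 46, 11, 35, 30, 24, 94]
  94 > parent 11 at index 3, swap → [76, 75, 46, 94, 35, 30, 24, 11]
  94 > parent 75 at index 1, swap → [76, 94, 46, 75, 35, 30, 24, 11]
  94 > parent 76 at index 0, swap → [94, 76, 46, 75, 35, 30, 24, 11]
Insert 88:
  append 88 at index 8 → [94, 76, 46, 75, 35, 30, 24, 11, 88]
  88 > parent 75 at index 3, swap → [94, 76, 46, 88, 35, 30, 24, 11, 75]
  88 > parent 76 at index 1, swap → [94, 88, 46, 76, 35, 30, 24, 11, 75]
Insert 32:
  append 32 at index 9 → [94, 88, 46, 76, 35, 30, 24, 11, 75, 32] (no swap needed)
Insert 1:
  append 1 at index 10 → [94, 88, 46, 76, 35, 30, 24, 11, 75, 32, 1] (no swap needed)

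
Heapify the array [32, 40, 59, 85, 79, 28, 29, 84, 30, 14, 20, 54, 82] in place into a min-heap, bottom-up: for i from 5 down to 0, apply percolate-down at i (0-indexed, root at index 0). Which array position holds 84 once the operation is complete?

7

sift down from index 5: already satisfies heap property
sift down from index 4:
  79 vs smaller child 14 at index 9, swap → [32, 40, 59, 85, 14, 28, 29, 84, 30, 79, 20, 54, 82]
sift down from index 3:
  85 vs smaller child 30 at index 8, swap → [32, 40, 59, 30, 14, 28, 29, 84, 85, 79, 20, 54, 82]
sift down from index 2:
  59 vs smaller child 28 at index 5, swap → [32, 40, 28, 30, 14, 59, 29, 84, 85, 79, 20, 54, 82]
  59 vs smaller child 54 at index 11, swap → [32, 40, 28, 30, 14, 54, 29, 84, 85, 79, 20, 59, 82]
sift down from index 1:
  40 vs smaller child 14 at index 4, swap → [32, 14, 28, 30, 40, 54, 29, 84, 85, 79, 20, 59, 82]
  40 vs smaller child 20 at index 10, swap → [32, 14, 28, 30, 20, 54, 29, 84, 85, 79, 40, 59, 82]
sift down from index 0:
  32 vs smaller child 14 at index 1, swap → [14, 32, 28, 30, 20, 54, 29, 84, 85, 79, 40, 59, 82]
  32 vs smaller child 20 at index 4, swap → [14, 20, 28, 30, 32, 54, 29, 84, 85, 79, 40, 59, 82]
resulting array: [14, 20, 28, 30, 32, 54, 29, 84, 85, 79, 40, 59, 82]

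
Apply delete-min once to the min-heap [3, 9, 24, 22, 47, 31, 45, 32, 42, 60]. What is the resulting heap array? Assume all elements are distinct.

[9, 22, 24, 32, 47, 31, 45, 60, 42]

remove root 3; move last element 60 to root → [60, 9, 24, 22, 47, 31, 45, 32, 42]
60 vs smaller child 9 at index 1, swap → [9, 60, 24, 22, 47, 31, 45, 32, 42]
60 vs smaller child 22 at index 3, swap → [9, 22, 24, 60, 47, 31, 45, 32, 42]
60 vs smaller child 32 at index 7, swap → [9, 22, 24, 32, 47, 31, 45, 60, 42]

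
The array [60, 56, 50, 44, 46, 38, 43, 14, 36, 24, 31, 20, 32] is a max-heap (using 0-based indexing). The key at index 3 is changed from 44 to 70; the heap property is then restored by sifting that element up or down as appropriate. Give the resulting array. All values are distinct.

[70, 60, 50, 56, 46, 38, 43, 14, 36, 24, 31, 20, 32]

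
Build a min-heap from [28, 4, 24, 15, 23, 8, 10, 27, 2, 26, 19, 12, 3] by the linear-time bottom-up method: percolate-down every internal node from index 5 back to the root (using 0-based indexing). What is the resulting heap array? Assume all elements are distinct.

[2, 4, 3, 15, 19, 8, 10, 27, 28, 26, 23, 12, 24]

sift down from index 5:
  8 vs smaller child 3 at index 12, swap → [28, 4, 24, 15, 23, 3, 10, 27, 2, 26, 19, 12, 8]
sift down from index 4:
  23 vs smaller child 19 at index 10, swap → [28, 4, 24, 15, 19, 3, 10, 27, 2, 26, 23, 12, 8]
sift down from index 3:
  15 vs smaller child 2 at index 8, swap → [28, 4, 24, 2, 19, 3, 10, 27, 15, 26, 23, 12, 8]
sift down from index 2:
  24 vs smaller child 3 at index 5, swap → [28, 4, 3, 2, 19, 24, 10, 27, 15, 26, 23, 12, 8]
  24 vs smaller child 8 at index 12, swap → [28, 4, 3, 2, 19, 8, 10, 27, 15, 26, 23, 12, 24]
sift down from index 1:
  4 vs smaller child 2 at index 3, swap → [28, 2, 3, 4, 19, 8, 10, 27, 15, 26, 23, 12, 24]
sift down from index 0:
  28 vs smaller child 2 at index 1, swap → [2, 28, 3, 4, 19, 8, 10, 27, 15, 26, 23, 12, 24]
  28 vs smaller child 4 at index 3, swap → [2, 4, 3, 28, 19, 8, 10, 27, 15, 26, 23, 12, 24]
  28 vs smaller child 15 at index 8, swap → [2, 4, 3, 15, 19, 8, 10, 27, 28, 26, 23, 12, 24]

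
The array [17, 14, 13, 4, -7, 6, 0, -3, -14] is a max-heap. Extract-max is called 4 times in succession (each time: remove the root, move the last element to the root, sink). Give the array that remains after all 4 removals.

[4, -3, 0, -14, -7]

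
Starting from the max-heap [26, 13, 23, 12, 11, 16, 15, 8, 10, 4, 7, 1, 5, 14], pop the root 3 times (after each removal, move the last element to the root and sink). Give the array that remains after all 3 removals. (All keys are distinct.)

extract-max #1 returns 26:
  remove root 26; move last element 14 to root → [14, 13, 23, 12, 11, 16, 15, 8, 10, 4, 7, 1, 5]
  14 vs larger child 23 at index 2, swap → [23, 13, 14, 12, 11, 16, 15, 8, 10, 4, 7, 1, 5]
  14 vs larger child 16 at index 5, swap → [23, 13, 16, 12, 11, 14, 15, 8, 10, 4, 7, 1, 5]
extract-max #2 returns 23:
  remove root 23; move last element 5 to root → [5, 13, 16, 12, 11, 14, 15, 8, 10, 4, 7, 1]
  5 vs larger child 16 at index 2, swap → [16, 13, 5, 12, 11, 14, 15, 8, 10, 4, 7, 1]
  5 vs larger child 15 at index 6, swap → [16, 13, 15, 12, 11, 14, 5, 8, 10, 4, 7, 1]
extract-max #3 returns 16:
  remove root 16; move last element 1 to root → [1, 13, 15, 12, 11, 14, 5, 8, 10, 4, 7]
  1 vs larger child 15 at index 2, swap → [15, 13, 1, 12, 11, 14, 5, 8, 10, 4, 7]
  1 vs larger child 14 at index 5, swap → [15, 13, 14, 12, 11, 1, 5, 8, 10, 4, 7]

[15, 13, 14, 12, 11, 1, 5, 8, 10, 4, 7]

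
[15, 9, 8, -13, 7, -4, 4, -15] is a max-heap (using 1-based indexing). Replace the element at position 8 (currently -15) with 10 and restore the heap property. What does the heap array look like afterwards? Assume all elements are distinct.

[15, 10, 8, 9, 7, -4, 4, -13]

set index 8 from -15 to 10 → [15, 9, 8, -13, 7, -4, 4, 10]
10 > parent -13 at index 4, swap → [15, 9, 8, 10, 7, -4, 4, -13]
10 > parent 9 at index 2, swap → [15, 10, 8, 9, 7, -4, 4, -13]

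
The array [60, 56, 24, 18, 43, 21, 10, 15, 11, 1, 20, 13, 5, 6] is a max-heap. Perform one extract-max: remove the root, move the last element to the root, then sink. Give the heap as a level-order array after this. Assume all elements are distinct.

[56, 43, 24, 18, 20, 21, 10, 15, 11, 1, 6, 13, 5]

remove root 60; move last element 6 to root → [6, 56, 24, 18, 43, 21, 10, 15, 11, 1, 20, 13, 5]
6 vs larger child 56 at index 1, swap → [56, 6, 24, 18, 43, 21, 10, 15, 11, 1, 20, 13, 5]
6 vs larger child 43 at index 4, swap → [56, 43, 24, 18, 6, 21, 10, 15, 11, 1, 20, 13, 5]
6 vs larger child 20 at index 10, swap → [56, 43, 24, 18, 20, 21, 10, 15, 11, 1, 6, 13, 5]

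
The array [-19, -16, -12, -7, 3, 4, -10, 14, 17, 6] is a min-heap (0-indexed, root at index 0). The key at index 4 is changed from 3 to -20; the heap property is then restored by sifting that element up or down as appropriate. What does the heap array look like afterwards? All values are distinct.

[-20, -19, -12, -7, -16, 4, -10, 14, 17, 6]

set index 4 from 3 to -20 → [-19, -16, -12, -7, -20, 4, -10, 14, 17, 6]
-20 < parent -16 at index 1, swap → [-19, -20, -12, -7, -16, 4, -10, 14, 17, 6]
-20 < parent -19 at index 0, swap → [-20, -19, -12, -7, -16, 4, -10, 14, 17, 6]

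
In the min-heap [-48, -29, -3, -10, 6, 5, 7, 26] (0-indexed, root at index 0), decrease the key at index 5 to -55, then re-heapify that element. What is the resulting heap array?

[-55, -29, -48, -10, 6, -3, 7, 26]

set index 5 from 5 to -55 → [-48, -29, -3, -10, 6, -55, 7, 26]
-55 < parent -3 at index 2, swap → [-48, -29, -55, -10, 6, -3, 7, 26]
-55 < parent -48 at index 0, swap → [-55, -29, -48, -10, 6, -3, 7, 26]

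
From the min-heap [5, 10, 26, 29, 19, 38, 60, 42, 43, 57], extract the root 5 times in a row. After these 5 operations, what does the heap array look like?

extract-min #1 returns 5:
  remove root 5; move last element 57 to root → [57, 10, 26, 29, 19, 38, 60, 42, 43]
  57 vs smaller child 10 at index 1, swap → [10, 57, 26, 29, 19, 38, 60, 42, 43]
  57 vs smaller child 19 at index 4, swap → [10, 19, 26, 29, 57, 38, 60, 42, 43]
extract-min #2 returns 10:
  remove root 10; move last element 43 to root → [43, 19, 26, 29, 57, 38, 60, 42]
  43 vs smaller child 19 at index 1, swap → [19, 43, 26, 29, 57, 38, 60, 42]
  43 vs smaller child 29 at index 3, swap → [19, 29, 26, 43, 57, 38, 60, 42]
  43 vs only child 42 at index 7, swap → [19, 29, 26, 42, 57, 38, 60, 43]
extract-min #3 returns 19:
  remove root 19; move last element 43 to root → [43, 29, 26, 42, 57, 38, 60]
  43 vs smaller child 26 at index 2, swap → [26, 29, 43, 42, 57, 38, 60]
  43 vs smaller child 38 at index 5, swap → [26, 29, 38, 42, 57, 43, 60]
extract-min #4 returns 26:
  remove root 26; move last element 60 to root → [60, 29, 38, 42, 57, 43]
  60 vs smaller child 29 at index 1, swap → [29, 60, 38, 42, 57, 43]
  60 vs smaller child 42 at index 3, swap → [29, 42, 38, 60, 57, 43]
extract-min #5 returns 29:
  remove root 29; move last element 43 to root → [43, 42, 38, 60, 57]
  43 vs smaller child 38 at index 2, swap → [38, 42, 43, 60, 57]

[38, 42, 43, 60, 57]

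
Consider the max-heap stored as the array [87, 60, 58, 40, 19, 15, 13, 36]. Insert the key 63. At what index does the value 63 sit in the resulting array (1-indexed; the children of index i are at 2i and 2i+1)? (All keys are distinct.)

append 63 at index 9 → [87, 60, 58, 40, 19, 15, 13, 36, 63]
63 > parent 40 at index 4, swap → [87, 60, 58, 63, 19, 15, 13, 36, 40]
63 > parent 60 at index 2, swap → [87, 63, 58, 60, 19, 15, 13, 36, 40]
resulting array: [87, 63, 58, 60, 19, 15, 13, 36, 40]

2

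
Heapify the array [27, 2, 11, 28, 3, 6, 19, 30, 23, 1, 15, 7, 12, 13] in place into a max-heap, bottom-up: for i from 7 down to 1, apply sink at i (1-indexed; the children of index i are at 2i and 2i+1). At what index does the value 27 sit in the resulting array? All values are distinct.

4

sift down from index 7: already satisfies heap property
sift down from index 6:
  6 vs larger child 12 at index 13, swap → [27, 2, 11, 28, 3, 12, 19, 30, 23, 1, 15, 7, 6, 13]
sift down from index 5:
  3 vs larger child 15 at index 11, swap → [27, 2, 11, 28, 15, 12, 19, 30, 23, 1, 3, 7, 6, 13]
sift down from index 4:
  28 vs larger child 30 at index 8, swap → [27, 2, 11, 30, 15, 12, 19, 28, 23, 1, 3, 7, 6, 13]
sift down from index 3:
  11 vs larger child 19 at index 7, swap → [27, 2, 19, 30, 15, 12, 11, 28, 23, 1, 3, 7, 6, 13]
  11 vs only child 13 at index 14, swap → [27, 2, 19, 30, 15, 12, 13, 28, 23, 1, 3, 7, 6, 11]
sift down from index 2:
  2 vs larger child 30 at index 4, swap → [27, 30, 19, 2, 15, 12, 13, 28, 23, 1, 3, 7, 6, 11]
  2 vs larger child 28 at index 8, swap → [27, 30, 19, 28, 15, 12, 13, 2, 23, 1, 3, 7, 6, 11]
sift down from index 1:
  27 vs larger child 30 at index 2, swap → [30, 27, 19, 28, 15, 12, 13, 2, 23, 1, 3, 7, 6, 11]
  27 vs larger child 28 at index 4, swap → [30, 28, 19, 27, 15, 12, 13, 2, 23, 1, 3, 7, 6, 11]
resulting array: [30, 28, 19, 27, 15, 12, 13, 2, 23, 1, 3, 7, 6, 11]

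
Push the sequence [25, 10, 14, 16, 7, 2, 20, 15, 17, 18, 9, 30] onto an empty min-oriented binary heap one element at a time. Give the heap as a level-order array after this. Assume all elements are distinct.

Insert 25:
  append 25 at index 0 → [25] (no swap needed)
Insert 10:
  append 10 at index 1 → [25, 10]
  10 < parent 25 at index 0, swap → [10, 25]
Insert 14:
  append 14 at index 2 → [10, 25, 14] (no swap needed)
Insert 16:
  append 16 at index 3 → [10, 25, 14, 16]
  16 < parent 25 at index 1, swap → [10, 16, 14, 25]
Insert 7:
  append 7 at index 4 → [10, 16, 14, 25, 7]
  7 < parent 16 at index 1, swap → [10, 7, 14, 25, 16]
  7 < parent 10 at index 0, swap → [7, 10, 14, 25, 16]
Insert 2:
  append 2 at index 5 → [7, 10, 14, 25, 16, 2]
  2 < parent 14 at index 2, swap → [7, 10, 2, 25, 16, 14]
  2 < parent 7 at index 0, swap → [2, 10, 7, 25, 16, 14]
Insert 20:
  append 20 at index 6 → [2, 10, 7, 25, 16, 14, 20] (no swap needed)
Insert 15:
  append 15 at index 7 → [2, 10, 7, 25, 16, 14, 20, 15]
  15 < parent 25 at index 3, swap → [2, 10, 7, 15, 16, 14, 20, 25]
Insert 17:
  append 17 at index 8 → [2, 10, 7, 15, 16, 14, 20, 25, 17] (no swap needed)
Insert 18:
  append 18 at index 9 → [2, 10, 7, 15, 16, 14, 20, 25, 17, 18] (no swap needed)
Insert 9:
  append 9 at index 10 → [2, 10, 7, 15, 16, 14, 20, 25, 17, 18, 9]
  9 < parent 16 at index 4, swap → [2, 10, 7, 15, 9, 14, 20, 25, 17, 18, 16]
  9 < parent 10 at index 1, swap → [2, 9, 7, 15, 10, 14, 20, 25, 17, 18, 16]
Insert 30:
  append 30 at index 11 → [2, 9, 7, 15, 10, 14, 20, 25, 17, 18, 16, 30] (no swap needed)

[2, 9, 7, 15, 10, 14, 20, 25, 17, 18, 16, 30]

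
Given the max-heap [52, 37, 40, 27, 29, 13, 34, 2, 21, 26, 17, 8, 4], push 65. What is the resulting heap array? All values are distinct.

[65, 37, 52, 27, 29, 13, 40, 2, 21, 26, 17, 8, 4, 34]

append 65 at index 13 → [52, 37, 40, 27, 29, 13, 34, 2, 21, 26, 17, 8, 4, 65]
65 > parent 34 at index 6, swap → [52, 37, 40, 27, 29, 13, 65, 2, 21, 26, 17, 8, 4, 34]
65 > parent 40 at index 2, swap → [52, 37, 65, 27, 29, 13, 40, 2, 21, 26, 17, 8, 4, 34]
65 > parent 52 at index 0, swap → [65, 37, 52, 27, 29, 13, 40, 2, 21, 26, 17, 8, 4, 34]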